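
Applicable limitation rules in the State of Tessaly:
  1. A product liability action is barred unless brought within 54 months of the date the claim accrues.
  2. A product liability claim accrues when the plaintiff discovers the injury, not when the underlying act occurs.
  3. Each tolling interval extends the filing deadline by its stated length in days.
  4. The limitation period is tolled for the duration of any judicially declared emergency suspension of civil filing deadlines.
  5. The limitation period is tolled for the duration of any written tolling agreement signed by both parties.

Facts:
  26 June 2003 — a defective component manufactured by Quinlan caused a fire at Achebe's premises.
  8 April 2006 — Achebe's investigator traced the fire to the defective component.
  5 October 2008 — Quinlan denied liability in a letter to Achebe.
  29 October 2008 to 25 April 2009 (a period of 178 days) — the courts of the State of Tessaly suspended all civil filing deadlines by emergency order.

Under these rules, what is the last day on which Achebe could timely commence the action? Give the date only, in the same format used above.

Under the discovery rule, the claim accrued on 8 April 2006, when Achebe discovered the injury — not on the 26 June 2003 date of the underlying act.
Adding the 54 months base period to 8 April 2006 gives a deadline of 8 October 2010, before any tolling.
The period was tolled for 178 days by the emergency suspension of filing deadlines (29 October 2008 to 25 April 2009), pushing the deadline to 4 April 2011.
The other events in the timeline have no effect on the limitation period under the stated rules.

4 April 2011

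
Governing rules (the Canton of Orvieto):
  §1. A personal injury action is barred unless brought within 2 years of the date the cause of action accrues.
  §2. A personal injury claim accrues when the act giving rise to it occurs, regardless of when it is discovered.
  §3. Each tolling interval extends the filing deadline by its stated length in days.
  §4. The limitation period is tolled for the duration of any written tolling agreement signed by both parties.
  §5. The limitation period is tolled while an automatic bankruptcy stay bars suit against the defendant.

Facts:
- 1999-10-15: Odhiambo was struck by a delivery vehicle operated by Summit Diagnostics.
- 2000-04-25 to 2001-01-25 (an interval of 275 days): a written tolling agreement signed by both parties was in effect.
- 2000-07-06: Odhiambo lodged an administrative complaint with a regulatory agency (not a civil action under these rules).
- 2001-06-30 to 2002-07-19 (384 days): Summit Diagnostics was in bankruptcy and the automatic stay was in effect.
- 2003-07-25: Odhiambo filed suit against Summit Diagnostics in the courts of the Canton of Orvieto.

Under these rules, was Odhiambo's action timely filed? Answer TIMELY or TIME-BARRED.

TIMELY

The claim accrued on 1999-10-15, when the wrongful act occurred.
The untolled deadline — 2 years after 1999-10-15 — is 2001-10-15.
The written tolling agreement from 2000-04-25 to 2001-01-25 tolled the period for 275 days, extending the deadline to 2002-07-17.
The period was tolled for 384 days by the automatic bankruptcy stay (2001-06-30 to 2002-07-19), pushing the deadline to 2003-08-05.
Nothing else in the chronology tolls or restarts the period.
The 2003-07-25 filing precedes the 2003-08-05 deadline; the claim is timely.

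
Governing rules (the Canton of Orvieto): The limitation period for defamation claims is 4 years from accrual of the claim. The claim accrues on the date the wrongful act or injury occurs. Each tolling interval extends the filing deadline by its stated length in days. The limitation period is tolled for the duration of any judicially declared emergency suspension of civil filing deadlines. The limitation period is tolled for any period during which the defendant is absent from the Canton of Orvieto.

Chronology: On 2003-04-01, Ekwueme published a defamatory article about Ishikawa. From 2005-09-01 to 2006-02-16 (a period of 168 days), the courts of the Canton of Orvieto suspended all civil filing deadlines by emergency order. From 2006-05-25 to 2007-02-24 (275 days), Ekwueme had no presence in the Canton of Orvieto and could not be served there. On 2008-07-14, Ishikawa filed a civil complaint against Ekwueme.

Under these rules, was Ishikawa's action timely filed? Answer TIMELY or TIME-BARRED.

TIME-BARRED

The claim accrued on 2003-04-01, when the wrongful act occurred.
Adding the 4 years base period to 2003-04-01 gives a deadline of 2007-04-01, before any tolling.
The period was tolled for 168 days by the emergency suspension of filing deadlines (2005-09-01 to 2006-02-16), pushing the deadline to 2007-09-16.
The period was tolled for 275 days by the defendant's absence from the jurisdiction (2006-05-25 to 2007-02-24), pushing the deadline to 2008-06-17.
Filing on 2008-07-14 missed the 2008-06-17 deadline — the action is time-barred.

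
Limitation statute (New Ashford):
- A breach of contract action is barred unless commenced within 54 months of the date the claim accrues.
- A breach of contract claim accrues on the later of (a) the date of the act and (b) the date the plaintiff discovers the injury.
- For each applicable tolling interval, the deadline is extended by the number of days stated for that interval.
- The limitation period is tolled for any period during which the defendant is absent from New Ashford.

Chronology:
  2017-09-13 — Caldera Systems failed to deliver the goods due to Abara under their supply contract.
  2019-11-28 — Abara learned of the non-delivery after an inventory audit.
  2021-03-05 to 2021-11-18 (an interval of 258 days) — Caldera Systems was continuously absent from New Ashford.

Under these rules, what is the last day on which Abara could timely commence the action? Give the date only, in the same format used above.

Taking the later of the act (2017-09-13) and discovery (2019-11-28), the claim accrued on 2019-11-28.
54 months from 2019-11-28 is 2024-05-28.
The defendant's absence from the jurisdiction from 2021-03-05 to 2021-11-18 tolled the period for 258 days, extending the deadline to 2025-02-10.

2025-02-10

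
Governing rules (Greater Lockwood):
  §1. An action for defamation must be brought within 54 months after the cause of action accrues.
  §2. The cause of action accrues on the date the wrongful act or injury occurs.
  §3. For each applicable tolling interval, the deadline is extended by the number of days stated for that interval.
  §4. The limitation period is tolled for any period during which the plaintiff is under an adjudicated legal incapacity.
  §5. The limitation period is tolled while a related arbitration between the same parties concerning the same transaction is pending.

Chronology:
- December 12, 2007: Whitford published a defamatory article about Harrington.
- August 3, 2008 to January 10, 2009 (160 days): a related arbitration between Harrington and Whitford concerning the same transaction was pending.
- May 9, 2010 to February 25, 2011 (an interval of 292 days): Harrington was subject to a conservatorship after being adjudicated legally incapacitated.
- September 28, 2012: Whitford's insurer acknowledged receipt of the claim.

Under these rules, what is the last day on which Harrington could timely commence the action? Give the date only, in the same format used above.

The limitation period began to run on December 12, 2007.
The untolled deadline — 54 months after December 12, 2007 — is June 12, 2012.
Because the pending related arbitration ran from August 3, 2008 to January 10, 2009, the deadline is extended by 160 days to November 19, 2012.
The period was tolled for 292 days by the plaintiff's legal incapacity (May 9, 2010 to February 25, 2011), pushing the deadline to September 7, 2013.
The other events in the timeline have no effect on the limitation period under the stated rules.

September 7, 2013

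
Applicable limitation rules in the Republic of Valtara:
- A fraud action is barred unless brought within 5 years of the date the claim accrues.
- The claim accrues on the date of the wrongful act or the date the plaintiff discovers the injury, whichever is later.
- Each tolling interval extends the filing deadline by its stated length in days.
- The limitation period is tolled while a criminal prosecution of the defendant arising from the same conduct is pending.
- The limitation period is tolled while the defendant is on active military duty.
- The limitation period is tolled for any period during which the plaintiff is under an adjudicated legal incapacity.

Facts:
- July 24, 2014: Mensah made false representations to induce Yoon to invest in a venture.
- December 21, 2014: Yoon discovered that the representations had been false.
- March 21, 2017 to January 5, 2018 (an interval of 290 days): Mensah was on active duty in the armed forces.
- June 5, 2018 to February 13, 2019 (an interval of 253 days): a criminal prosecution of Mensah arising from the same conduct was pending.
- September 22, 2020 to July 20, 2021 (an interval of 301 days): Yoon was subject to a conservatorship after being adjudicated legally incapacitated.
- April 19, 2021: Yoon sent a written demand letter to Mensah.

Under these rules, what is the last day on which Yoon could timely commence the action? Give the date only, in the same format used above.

April 13, 2022

Taking the later of the act (July 24, 2014) and discovery (December 21, 2014), the claim accrued on December 21, 2014.
5 years from December 21, 2014 is December 21, 2019.
The defendant's active military service from March 21, 2017 to January 5, 2018 tolled the period for 290 days, extending the deadline to October 6, 2020.
The pending criminal prosecution from June 5, 2018 to February 13, 2019 tolled the period for 253 days, extending the deadline to June 16, 2021.
Because the plaintiff's legal incapacity ran from September 22, 2020 to July 20, 2021, the deadline is extended by 301 days to April 13, 2022.
The other events in the timeline have no effect on the limitation period under the stated rules.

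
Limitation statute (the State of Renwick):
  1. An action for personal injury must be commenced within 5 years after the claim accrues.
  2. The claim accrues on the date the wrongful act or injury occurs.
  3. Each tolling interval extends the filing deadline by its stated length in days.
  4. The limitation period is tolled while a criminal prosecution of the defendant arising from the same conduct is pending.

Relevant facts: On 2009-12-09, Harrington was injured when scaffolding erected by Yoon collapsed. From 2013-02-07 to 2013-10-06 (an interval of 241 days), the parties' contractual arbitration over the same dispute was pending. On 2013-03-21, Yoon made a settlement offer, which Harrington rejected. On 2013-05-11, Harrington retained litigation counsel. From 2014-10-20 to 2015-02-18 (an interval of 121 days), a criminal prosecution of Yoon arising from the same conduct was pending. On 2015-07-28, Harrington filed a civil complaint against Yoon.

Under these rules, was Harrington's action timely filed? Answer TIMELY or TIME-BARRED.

TIME-BARRED

The claim accrued on 2009-12-09, the date of the act.
The untolled deadline — 5 years after 2009-12-09 — is 2014-12-09.
The period was tolled for 121 days by the pending criminal prosecution (2014-10-20 to 2015-02-18), pushing the deadline to 2015-04-09.
No stated provision tolls the period for a pending arbitration, so the interval from 2013-02-07 to 2013-10-06 has no effect on the deadline.
The other events in the timeline have no effect on the limitation period under the stated rules.
Harrington filed on 2015-07-28, after the 2015-04-09 deadline, so the action is time-barred.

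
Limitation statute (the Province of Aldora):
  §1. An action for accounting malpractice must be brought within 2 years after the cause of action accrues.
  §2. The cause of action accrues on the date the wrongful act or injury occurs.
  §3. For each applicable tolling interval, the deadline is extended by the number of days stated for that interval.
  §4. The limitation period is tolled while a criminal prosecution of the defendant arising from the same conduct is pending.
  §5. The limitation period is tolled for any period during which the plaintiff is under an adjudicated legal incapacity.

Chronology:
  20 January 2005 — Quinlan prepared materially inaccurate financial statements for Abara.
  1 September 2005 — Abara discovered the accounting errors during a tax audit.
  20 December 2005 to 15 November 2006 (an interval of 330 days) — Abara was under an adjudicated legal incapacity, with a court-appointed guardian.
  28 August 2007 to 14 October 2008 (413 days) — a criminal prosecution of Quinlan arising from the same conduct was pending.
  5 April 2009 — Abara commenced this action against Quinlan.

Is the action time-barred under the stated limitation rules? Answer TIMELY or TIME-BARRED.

TIME-BARRED

Because the rule ties accrual to occurrence, the claim accrued on 20 January 2005, not on the 1 September 2005 discovery date.
2 years from 20 January 2005 is 20 January 2007.
Because the plaintiff's legal incapacity ran from 20 December 2005 to 15 November 2006, the deadline is extended by 330 days to 16 December 2007.
Because the pending criminal prosecution ran from 28 August 2007 to 14 October 2008, the deadline is extended by 413 days to 1 February 2009.
Abara filed on 5 April 2009, after the 1 February 2009 deadline, so the action is time-barred.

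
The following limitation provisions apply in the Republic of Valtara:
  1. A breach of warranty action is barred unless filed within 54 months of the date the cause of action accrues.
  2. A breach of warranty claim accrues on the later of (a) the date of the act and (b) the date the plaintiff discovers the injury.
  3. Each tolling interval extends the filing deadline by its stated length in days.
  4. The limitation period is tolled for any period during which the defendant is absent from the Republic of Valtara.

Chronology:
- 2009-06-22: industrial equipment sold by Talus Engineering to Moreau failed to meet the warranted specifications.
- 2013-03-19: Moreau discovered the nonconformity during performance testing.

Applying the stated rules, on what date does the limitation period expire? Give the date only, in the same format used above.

Because discovery on 2013-03-19 post-dates the 2009-06-22 act, accrual under the later-of rule falls on 2013-03-19.
The untolled deadline — 54 months after 2013-03-19 — is 2017-09-19.

2017-09-19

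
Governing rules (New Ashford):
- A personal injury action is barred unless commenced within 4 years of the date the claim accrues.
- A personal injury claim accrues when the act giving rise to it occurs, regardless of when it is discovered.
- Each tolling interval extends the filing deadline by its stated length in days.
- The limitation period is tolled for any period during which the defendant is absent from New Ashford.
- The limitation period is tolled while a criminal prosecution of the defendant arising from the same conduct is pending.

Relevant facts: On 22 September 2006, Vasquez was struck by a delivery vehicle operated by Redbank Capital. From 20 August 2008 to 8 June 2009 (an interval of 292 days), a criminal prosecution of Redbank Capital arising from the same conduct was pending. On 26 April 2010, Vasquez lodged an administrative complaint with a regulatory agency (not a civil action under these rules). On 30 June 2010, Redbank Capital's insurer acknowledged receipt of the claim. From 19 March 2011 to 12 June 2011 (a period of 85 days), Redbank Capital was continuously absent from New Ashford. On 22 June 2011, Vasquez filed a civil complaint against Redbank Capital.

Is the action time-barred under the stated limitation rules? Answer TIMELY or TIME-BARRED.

The claim accrued on 22 September 2006, the date of the act.
The untolled deadline — 4 years after 22 September 2006 — is 22 September 2010.
The pending criminal prosecution from 20 August 2008 to 8 June 2009 tolled the period for 292 days, extending the deadline to 11 July 2011.
The defendant's absence from the jurisdiction from 19 March 2011 to 12 June 2011 tolled the period for 85 days, extending the deadline to 4 October 2011.
None of the other events listed affects the running of the period under the stated rules.
The 22 June 2011 filing precedes the 4 October 2011 deadline; the claim is timely.

TIMELY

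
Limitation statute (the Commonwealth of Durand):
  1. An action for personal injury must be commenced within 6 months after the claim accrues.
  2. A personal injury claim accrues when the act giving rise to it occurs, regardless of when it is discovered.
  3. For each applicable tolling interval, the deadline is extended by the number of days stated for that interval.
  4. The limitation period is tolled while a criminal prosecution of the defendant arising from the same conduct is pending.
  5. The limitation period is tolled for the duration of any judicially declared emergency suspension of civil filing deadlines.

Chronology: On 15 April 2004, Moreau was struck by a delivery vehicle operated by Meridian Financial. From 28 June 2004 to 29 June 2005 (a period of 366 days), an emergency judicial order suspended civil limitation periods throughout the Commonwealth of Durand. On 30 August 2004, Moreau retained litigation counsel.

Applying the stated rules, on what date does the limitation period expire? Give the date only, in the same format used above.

The claim accrued on 15 April 2004, when the wrongful act occurred.
6 months from 15 April 2004 is 15 October 2004.
Because the emergency suspension of filing deadlines ran from 28 June 2004 to 29 June 2005, the deadline is extended by 366 days to 16 October 2005.
None of the other events listed affects the running of the period under the stated rules.

16 October 2005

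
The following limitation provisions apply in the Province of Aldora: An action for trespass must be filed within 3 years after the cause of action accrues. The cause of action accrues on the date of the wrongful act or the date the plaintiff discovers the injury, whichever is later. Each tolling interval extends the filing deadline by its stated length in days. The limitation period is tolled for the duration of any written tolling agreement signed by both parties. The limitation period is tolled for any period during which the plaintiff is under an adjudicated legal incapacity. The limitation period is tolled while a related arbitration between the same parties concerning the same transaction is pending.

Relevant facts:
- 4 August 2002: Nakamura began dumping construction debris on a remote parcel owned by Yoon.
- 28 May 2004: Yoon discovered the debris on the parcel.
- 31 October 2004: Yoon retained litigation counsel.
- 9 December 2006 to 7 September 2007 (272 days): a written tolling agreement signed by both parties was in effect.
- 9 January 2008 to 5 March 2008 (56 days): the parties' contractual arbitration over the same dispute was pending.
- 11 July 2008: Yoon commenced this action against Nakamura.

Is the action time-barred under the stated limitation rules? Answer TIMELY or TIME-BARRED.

Because discovery on 28 May 2004 post-dates the 4 August 2002 act, accrual under the later-of rule falls on 28 May 2004.
Adding the 3 years base period to 28 May 2004 gives a deadline of 28 May 2007, before any tolling.
The written tolling agreement from 9 December 2006 to 7 September 2007 tolled the period for 272 days, extending the deadline to 24 February 2008.
The pending related arbitration from 9 January 2008 to 5 March 2008 tolled the period for 56 days, extending the deadline to 20 April 2008.
None of the other events listed affects the running of the period under the stated rules.
Filing on 11 July 2008 missed the 20 April 2008 deadline — the action is time-barred.

TIME-BARRED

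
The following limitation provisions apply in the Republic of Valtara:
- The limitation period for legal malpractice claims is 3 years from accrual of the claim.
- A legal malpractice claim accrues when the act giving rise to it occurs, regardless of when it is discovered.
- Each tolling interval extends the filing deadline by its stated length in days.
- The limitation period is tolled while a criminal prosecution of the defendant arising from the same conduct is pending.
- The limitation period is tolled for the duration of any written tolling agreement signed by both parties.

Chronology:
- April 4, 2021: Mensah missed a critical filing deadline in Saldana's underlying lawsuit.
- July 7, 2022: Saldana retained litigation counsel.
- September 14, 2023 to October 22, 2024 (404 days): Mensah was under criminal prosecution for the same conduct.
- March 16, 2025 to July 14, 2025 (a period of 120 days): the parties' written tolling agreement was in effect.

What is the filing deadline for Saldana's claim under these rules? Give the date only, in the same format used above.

The claim accrued on April 4, 2021, the date of the act.
The untolled deadline — 3 years after April 4, 2021 — is April 4, 2024.
Because the pending criminal prosecution ran from September 14, 2023 to October 22, 2024, the deadline is extended by 404 days to May 13, 2025.
Because the written tolling agreement ran from March 16, 2025 to July 14, 2025, the deadline is extended by 120 days to September 10, 2025.
Nothing else in the chronology tolls or restarts the period.

September 10, 2025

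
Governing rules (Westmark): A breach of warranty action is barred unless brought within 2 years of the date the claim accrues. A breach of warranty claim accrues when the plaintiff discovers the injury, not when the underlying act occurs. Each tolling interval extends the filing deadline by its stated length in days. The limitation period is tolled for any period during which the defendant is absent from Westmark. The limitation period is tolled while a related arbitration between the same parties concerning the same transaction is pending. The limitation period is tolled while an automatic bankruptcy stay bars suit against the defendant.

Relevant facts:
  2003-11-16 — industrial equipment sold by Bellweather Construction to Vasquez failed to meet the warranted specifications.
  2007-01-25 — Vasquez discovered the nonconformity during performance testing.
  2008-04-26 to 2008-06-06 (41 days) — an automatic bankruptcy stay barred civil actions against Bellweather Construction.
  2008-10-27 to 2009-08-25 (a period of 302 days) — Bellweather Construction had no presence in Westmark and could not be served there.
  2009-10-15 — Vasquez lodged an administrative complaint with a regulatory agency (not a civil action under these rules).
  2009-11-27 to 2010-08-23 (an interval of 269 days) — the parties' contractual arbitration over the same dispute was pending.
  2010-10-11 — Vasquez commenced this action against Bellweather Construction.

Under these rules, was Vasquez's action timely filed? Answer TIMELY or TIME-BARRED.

TIME-BARRED

Under the discovery rule, the claim accrued on 2007-01-25, when Vasquez discovered the injury — not on the 2003-11-16 date of the underlying act.
The untolled deadline — 2 years after 2007-01-25 — is 2009-01-25.
The period was tolled for 41 days by the automatic bankruptcy stay (2008-04-26 to 2008-06-06), pushing the deadline to 2009-03-07.
Because the defendant's absence from the jurisdiction ran from 2008-10-27 to 2009-08-25, the deadline is extended by 302 days to 2010-01-03.
Because the pending related arbitration ran from 2009-11-27 to 2010-08-23, the deadline is extended by 269 days to 2010-09-29.
Nothing else in the chronology tolls or restarts the period.
Vasquez filed on 2010-10-11, after the 2010-09-29 deadline, so the action is time-barred.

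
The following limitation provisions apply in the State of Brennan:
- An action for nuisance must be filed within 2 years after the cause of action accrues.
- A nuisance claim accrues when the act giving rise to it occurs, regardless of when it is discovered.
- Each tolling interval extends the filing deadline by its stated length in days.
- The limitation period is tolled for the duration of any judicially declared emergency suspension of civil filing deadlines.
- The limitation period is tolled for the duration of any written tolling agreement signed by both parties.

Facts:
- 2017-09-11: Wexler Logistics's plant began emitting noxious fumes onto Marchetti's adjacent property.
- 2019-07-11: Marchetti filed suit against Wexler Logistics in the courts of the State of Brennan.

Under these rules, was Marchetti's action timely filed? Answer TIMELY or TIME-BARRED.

The limitation period began to run on 2017-09-11.
The untolled deadline — 2 years after 2017-09-11 — is 2019-09-11.
Filing on 2019-07-11 beat the 2019-09-11 deadline — the action is timely.

TIMELY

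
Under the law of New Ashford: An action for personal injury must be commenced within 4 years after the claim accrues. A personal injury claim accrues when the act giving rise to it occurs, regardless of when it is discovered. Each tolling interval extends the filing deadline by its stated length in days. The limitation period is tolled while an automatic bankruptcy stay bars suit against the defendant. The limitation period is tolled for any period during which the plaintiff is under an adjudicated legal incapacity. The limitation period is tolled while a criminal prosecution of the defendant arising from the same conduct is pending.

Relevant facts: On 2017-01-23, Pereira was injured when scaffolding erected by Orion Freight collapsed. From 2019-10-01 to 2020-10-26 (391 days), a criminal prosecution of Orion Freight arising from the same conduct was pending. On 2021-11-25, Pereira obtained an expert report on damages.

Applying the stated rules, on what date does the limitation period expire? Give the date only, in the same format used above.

2022-02-18

The claim accrued on 2017-01-23, when the wrongful act occurred.
Adding the 4 years base period to 2017-01-23 gives a deadline of 2021-01-23, before any tolling.
The period was tolled for 391 days by the pending criminal prosecution (2019-10-01 to 2020-10-26), pushing the deadline to 2022-02-18.
None of the other events listed affects the running of the period under the stated rules.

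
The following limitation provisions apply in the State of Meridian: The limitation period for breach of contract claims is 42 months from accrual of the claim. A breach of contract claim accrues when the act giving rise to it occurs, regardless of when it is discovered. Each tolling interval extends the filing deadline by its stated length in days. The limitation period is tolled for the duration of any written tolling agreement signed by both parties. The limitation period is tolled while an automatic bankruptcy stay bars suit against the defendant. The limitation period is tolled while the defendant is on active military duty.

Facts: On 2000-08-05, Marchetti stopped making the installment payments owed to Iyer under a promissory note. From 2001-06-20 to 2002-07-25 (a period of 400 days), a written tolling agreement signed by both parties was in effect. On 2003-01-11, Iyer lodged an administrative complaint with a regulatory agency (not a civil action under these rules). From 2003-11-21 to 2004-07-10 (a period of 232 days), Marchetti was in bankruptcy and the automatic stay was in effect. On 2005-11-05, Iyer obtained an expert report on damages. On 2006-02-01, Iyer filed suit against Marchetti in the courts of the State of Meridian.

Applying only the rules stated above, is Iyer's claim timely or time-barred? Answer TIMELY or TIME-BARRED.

The claim accrued on 2000-08-05, the date of the act.
42 months from 2000-08-05 is 2004-02-05.
The written tolling agreement from 2001-06-20 to 2002-07-25 tolled the period for 400 days, extending the deadline to 2005-03-11.
The period was tolled for 232 days by the automatic bankruptcy stay (2003-11-21 to 2004-07-10), pushing the deadline to 2005-10-29.
The other events in the timeline have no effect on the limitation period under the stated rules.
Iyer filed on 2006-02-01, after the 2005-10-29 deadline, so the action is time-barred.

TIME-BARRED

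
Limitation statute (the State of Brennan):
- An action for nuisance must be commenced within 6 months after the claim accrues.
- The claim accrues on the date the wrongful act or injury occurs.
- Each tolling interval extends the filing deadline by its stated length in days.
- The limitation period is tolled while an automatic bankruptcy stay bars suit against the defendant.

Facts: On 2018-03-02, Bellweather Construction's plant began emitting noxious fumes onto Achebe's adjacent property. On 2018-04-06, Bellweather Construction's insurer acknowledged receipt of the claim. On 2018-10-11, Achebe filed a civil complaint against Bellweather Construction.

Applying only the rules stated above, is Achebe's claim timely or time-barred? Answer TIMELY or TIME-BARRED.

The claim accrued on 2018-03-02, the date of the act.
6 months from 2018-03-02 is 2018-09-02.
None of the other events listed affects the running of the period under the stated rules.
Filing on 2018-10-11 missed the 2018-09-02 deadline — the action is time-barred.

TIME-BARRED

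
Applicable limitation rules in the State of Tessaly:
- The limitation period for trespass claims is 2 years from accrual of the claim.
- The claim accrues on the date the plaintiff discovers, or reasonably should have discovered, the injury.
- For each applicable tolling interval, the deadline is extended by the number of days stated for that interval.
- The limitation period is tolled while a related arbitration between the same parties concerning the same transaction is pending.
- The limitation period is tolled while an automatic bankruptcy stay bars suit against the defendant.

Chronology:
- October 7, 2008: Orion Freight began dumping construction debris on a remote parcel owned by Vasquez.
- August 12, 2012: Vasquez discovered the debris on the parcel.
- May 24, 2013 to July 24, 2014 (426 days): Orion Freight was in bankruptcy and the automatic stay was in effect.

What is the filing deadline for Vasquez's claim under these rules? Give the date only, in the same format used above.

The claim did not accrue until Vasquez discovered the injury on August 12, 2012; the October 7, 2008 act date does not start the clock under the stated rule.
2 years from August 12, 2012 is August 12, 2014.
The period was tolled for 426 days by the automatic bankruptcy stay (May 24, 2013 to July 24, 2014), pushing the deadline to October 12, 2015.

October 12, 2015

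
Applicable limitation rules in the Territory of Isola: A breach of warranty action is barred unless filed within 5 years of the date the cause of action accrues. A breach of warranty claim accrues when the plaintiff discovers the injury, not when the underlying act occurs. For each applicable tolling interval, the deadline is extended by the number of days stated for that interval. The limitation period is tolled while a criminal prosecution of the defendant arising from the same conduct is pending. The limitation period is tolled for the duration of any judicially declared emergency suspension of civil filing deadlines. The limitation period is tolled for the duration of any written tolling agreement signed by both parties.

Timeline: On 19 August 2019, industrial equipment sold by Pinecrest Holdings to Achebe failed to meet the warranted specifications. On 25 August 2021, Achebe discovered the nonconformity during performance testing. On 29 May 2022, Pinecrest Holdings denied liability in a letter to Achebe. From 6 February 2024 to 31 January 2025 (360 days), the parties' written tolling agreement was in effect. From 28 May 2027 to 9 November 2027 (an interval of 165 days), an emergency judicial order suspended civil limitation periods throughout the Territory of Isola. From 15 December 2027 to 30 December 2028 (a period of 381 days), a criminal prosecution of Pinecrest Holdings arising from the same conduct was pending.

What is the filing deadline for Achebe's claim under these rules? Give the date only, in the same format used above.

16 February 2029

Under the discovery rule, the claim accrued on 25 August 2021, when Achebe discovered the injury — not on the 19 August 2019 date of the underlying act.
Adding the 5 years base period to 25 August 2021 gives a deadline of 25 August 2026, before any tolling.
The period was tolled for 360 days by the written tolling agreement (6 February 2024 to 31 January 2025), pushing the deadline to 20 August 2027.
The period was tolled for 165 days by the emergency suspension of filing deadlines (28 May 2027 to 9 November 2027), pushing the deadline to 1 February 2028.
The period was tolled for 381 days by the pending criminal prosecution (15 December 2027 to 30 December 2028), pushing the deadline to 16 February 2029.
None of the other events listed affects the running of the period under the stated rules.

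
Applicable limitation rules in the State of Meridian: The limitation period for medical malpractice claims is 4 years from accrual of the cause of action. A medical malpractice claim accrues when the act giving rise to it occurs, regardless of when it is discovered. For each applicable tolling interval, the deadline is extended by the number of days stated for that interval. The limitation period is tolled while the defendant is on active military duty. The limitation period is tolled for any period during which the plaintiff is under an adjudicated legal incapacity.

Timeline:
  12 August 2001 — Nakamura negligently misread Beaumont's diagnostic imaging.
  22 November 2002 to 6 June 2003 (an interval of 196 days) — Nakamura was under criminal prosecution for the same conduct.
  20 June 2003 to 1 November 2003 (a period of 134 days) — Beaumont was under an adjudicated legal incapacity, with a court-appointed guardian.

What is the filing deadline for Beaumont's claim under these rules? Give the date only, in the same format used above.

24 December 2005

The limitation period began to run on 12 August 2001.
Adding the 4 years base period to 12 August 2001 gives a deadline of 12 August 2005, before any tolling.
The period was tolled for 134 days by the plaintiff's legal incapacity (20 June 2003 to 1 November 2003), pushing the deadline to 24 December 2005.
The pending criminal prosecution from 22 November 2002 to 6 June 2003 does not toll the period, because no stated rule makes a criminal prosecution a tolling event.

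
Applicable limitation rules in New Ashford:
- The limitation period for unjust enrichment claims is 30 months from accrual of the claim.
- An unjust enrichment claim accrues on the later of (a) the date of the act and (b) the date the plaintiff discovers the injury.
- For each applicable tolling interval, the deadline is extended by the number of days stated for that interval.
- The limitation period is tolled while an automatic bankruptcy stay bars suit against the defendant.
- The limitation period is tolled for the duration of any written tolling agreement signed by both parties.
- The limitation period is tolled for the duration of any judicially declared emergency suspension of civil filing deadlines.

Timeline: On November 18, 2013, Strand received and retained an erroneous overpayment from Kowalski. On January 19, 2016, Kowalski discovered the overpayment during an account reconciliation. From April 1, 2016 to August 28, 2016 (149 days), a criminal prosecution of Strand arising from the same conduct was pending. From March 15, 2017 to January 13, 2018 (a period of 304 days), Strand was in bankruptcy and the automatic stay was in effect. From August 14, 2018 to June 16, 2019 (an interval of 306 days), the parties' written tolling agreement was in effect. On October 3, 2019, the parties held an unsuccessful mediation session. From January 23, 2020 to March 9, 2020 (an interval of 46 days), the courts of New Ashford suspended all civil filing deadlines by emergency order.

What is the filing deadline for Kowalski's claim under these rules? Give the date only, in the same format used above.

May 5, 2020

The claim accrued on January 19, 2016 — the later of the November 18, 2013 act and the January 19, 2016 discovery.
The untolled deadline — 30 months after January 19, 2016 — is July 19, 2018.
The automatic bankruptcy stay from March 15, 2017 to January 13, 2018 tolled the period for 304 days, extending the deadline to May 19, 2019.
The period was tolled for 306 days by the written tolling agreement (August 14, 2018 to June 16, 2019), pushing the deadline to March 20, 2020.
The period was tolled for 46 days by the emergency suspension of filing deadlines (January 23, 2020 to March 9, 2020), pushing the deadline to May 5, 2020.
The pending criminal prosecution from April 1, 2016 to August 28, 2016 does not toll the period, because no stated rule makes a criminal prosecution a tolling event.
None of the other events listed affects the running of the period under the stated rules.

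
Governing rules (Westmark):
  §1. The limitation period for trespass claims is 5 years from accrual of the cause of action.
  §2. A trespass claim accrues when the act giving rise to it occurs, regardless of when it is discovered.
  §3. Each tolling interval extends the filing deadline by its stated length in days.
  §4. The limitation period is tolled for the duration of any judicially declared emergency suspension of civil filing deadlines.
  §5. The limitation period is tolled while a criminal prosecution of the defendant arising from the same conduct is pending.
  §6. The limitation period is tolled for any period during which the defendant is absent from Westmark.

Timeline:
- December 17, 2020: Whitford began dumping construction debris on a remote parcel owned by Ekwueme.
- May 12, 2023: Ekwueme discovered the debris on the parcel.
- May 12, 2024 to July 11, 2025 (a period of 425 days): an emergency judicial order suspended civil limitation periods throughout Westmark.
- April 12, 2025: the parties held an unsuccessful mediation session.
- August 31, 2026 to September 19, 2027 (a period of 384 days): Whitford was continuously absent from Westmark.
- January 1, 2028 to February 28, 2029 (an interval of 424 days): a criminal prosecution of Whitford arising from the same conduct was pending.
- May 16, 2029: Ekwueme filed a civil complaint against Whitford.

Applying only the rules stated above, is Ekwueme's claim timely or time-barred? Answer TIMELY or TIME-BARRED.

TIME-BARRED

The claim accrued on December 17, 2020, when the wrongful act occurred; under the stated occurrence rule the May 12, 2023 discovery does not delay accrual.
5 years from December 17, 2020 is December 17, 2025.
Because the emergency suspension of filing deadlines ran from May 12, 2024 to July 11, 2025, the deadline is extended by 425 days to February 15, 2027.
The defendant's absence from the jurisdiction from August 31, 2026 to September 19, 2027 tolled the period for 384 days, extending the deadline to March 5, 2028.
The period was tolled for 424 days by the pending criminal prosecution (January 1, 2028 to February 28, 2029), pushing the deadline to May 3, 2029.
Nothing else in the chronology tolls or restarts the period.
The May 16, 2029 filing falls after the May 3, 2029 deadline; the claim is time-barred.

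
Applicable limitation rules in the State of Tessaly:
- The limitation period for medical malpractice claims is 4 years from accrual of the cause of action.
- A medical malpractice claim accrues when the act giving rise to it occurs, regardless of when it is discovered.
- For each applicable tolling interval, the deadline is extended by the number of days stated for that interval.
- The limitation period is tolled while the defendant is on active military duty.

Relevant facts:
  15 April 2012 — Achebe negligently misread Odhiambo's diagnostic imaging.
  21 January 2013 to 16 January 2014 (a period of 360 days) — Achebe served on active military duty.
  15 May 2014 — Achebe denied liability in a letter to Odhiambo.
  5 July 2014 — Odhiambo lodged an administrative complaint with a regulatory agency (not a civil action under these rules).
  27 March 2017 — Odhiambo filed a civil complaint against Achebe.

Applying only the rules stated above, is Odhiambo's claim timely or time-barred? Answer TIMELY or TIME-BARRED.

The claim accrued on 15 April 2012, when the wrongful act occurred.
The untolled deadline — 4 years after 15 April 2012 — is 15 April 2016.
The defendant's active military service from 21 January 2013 to 16 January 2014 tolled the period for 360 days, extending the deadline to 10 April 2017.
None of the other events listed affects the running of the period under the stated rules.
Filing on 27 March 2017 beat the 10 April 2017 deadline — the action is timely.

TIMELY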